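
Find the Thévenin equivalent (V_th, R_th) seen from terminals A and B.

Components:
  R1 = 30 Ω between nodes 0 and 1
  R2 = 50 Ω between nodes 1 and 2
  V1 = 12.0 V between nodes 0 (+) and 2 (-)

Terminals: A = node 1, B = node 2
Step 1 — V_th is the open-circuit voltage V_A - V_B (nothing connected across the terminals).
Nodal analysis, taking node 2 as the 0 V reference.
Source V1 fixes V_0 = 12 V.
KCL at each unknown node (sum of currents leaving = 0; resistances in Ω):
  Node 1: (V_1 - 12)/30 + (V_1 - 0)/50 = 0
Collecting terms: 0.05333 × V_1 = 0.4  =>  V_1 = 7.5 V
V_th = V_1 - V_2 = 7.5 - 0 = 7.5 V
Step 2 — R_th: zero the source — replace V1 by a short circuit (node 2 merges into node 0) — and find the resistance seen between A (node 1) and B (node 0).
Reduce the network between node 1 (A) and node 0 (B) by series/parallel combination:
  Rp1 = R1 ‖ R2 (parallel, both between nodes 0 and 1) = 1/(1/30 + 1/50) = 18.75 Ω
R_th = 18.75 Ω

Final answer: V_th = 7.5 V, R_th = 18.75 Ω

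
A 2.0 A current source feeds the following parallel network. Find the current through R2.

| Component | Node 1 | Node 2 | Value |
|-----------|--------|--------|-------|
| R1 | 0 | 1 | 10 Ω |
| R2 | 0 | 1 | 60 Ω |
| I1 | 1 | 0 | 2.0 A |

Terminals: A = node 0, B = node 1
All resistors sit directly between nodes 0 and 1, so they are in parallel and share one voltage V; the full source current 2 A splits among them.
1/R_par = 1/10 + 1/60 = 0.1167 S  =>  R_par = 8.571 Ω
V = I × R_par = 2 × 8.571 = 17.14 V
I_R2 = V/R2 = 17.14/60 = 0.2857 A

Final answer: 0.2857 A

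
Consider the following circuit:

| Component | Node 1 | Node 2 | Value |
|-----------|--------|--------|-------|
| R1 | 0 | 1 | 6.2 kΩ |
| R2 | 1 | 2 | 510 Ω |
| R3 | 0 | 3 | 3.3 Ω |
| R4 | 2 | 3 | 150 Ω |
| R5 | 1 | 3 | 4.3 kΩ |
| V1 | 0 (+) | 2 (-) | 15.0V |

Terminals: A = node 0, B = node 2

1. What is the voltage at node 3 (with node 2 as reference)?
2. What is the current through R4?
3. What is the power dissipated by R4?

Nodal analysis, taking node 2 as the 0 V reference.
Source V1 fixes V_0 = 15 V.
KCL at each unknown node (sum of currents leaving = 0; resistances in Ω):
  Node 1: (V_1 - 15)/6200 + (V_1 - 0)/510 + (V_1 - V_3)/4300 = 0
  Node 3: (V_3 - 15)/3.3 + (V_3 - 0)/150 + (V_3 - V_1)/4300 = 0
Collecting terms (coefficients in siemens):
  0.002355·V_1 - 0.0002326·V_3 = 0.002419
  0.3099·V_3 - 0.0002326·V_1 = 4.545
Determinant D = (0.002355)(0.3099) - (-0.0002326)(-0.0002326) = 0.0007297
V_1 = [(0.002419)(0.3099) - (-0.0002326)(4.545)]/D = 2.476 V
V_3 = [(0.002355)(4.545) - (0.002419)(-0.0002326)]/D = 14.67 V
Part 1:
  Read off the nodal solution: V_3 = 14.67 V
Part 2:
  I_R4 = (V_2 - V_3)/R4 = (0 - 14.67)/150 = -0.09779 A
  Magnitude: I_R4 = 0.09779 A
Part 3:
  I_R4 = (V_2 - V_3)/R4 = (0 - 14.67)/150 = -0.09779 A
  P_R4 = I_R4² × R4 = (-0.09779)² × 150 = 1.434 W

Final answers:
1. V_3 = 14.67 V
2. I_R4 = 0.09779 A
3. P_R4 = 1.434 W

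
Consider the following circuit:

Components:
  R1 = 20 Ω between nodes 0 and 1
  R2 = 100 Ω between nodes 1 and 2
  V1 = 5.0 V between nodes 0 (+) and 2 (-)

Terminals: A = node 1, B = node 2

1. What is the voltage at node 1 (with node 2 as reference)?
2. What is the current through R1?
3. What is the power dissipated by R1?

Nodal analysis, taking node 2 as the 0 V reference.
Source V1 fixes V_0 = 5 V.
KCL at each unknown node (sum of currents leaving = 0; resistances in Ω):
  Node 1: (V_1 - 5)/20 + (V_1 - 0)/100 = 0
Collecting terms: 0.06 × V_1 = 0.25  =>  V_1 = 4.167 V
Part 1:
  Read off the nodal solution: V_1 = 4.167 V
Part 2:
  I_R1 = (V_0 - V_1)/R1 = (5 - 4.167)/20 = 0.04167 A
  Magnitude: I_R1 = 0.04167 A
Part 3:
  I_R1 = (V_0 - V_1)/R1 = (5 - 4.167)/20 = 0.04167 A
  P_R1 = I_R1² × R1 = (0.04167)² × 20 = 0.03472 W

Final answers:
1. V_1 = 4.167 V
2. I_R1 = 0.04167 A
3. P_R1 = 0.03472 W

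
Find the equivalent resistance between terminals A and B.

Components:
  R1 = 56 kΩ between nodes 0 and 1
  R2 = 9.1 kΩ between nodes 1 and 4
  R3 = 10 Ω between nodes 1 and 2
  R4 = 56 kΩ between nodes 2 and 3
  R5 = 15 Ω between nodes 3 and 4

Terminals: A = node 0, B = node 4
Reduce the network between node 0 (A) and node 4 (B) by series/parallel combination:
  Rs1 = R3 + R4 (series, joined only at node 2) = 10 + 56000 = 56010 Ω
  Rs2 = R5 + Rs1 (series, joined only at node 3) = 15 + 56010 = 56020 Ω
  Rp1 = R2 ‖ Rs2 (parallel, both between nodes 1 and 4) = 1/(1/9100 + 1/56020) = 7828 Ω
  Rs3 = R1 + Rp1 (series, joined only at node 1) = 56000 + 7828 = 63830 Ω
R_eq = 63.83 kΩ

Final answer: 63.83 kΩ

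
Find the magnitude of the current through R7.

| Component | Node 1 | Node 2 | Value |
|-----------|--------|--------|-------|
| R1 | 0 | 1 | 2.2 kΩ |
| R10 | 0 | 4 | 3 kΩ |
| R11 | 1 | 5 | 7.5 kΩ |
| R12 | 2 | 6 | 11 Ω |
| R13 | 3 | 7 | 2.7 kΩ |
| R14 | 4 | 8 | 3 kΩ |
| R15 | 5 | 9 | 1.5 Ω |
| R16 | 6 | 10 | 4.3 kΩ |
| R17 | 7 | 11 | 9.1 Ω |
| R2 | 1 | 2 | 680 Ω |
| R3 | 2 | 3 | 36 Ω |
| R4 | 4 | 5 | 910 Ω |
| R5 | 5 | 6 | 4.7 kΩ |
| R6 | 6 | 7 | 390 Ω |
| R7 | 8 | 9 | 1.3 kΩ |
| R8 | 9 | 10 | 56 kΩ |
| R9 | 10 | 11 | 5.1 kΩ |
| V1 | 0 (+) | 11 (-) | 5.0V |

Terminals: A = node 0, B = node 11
Nodal analysis, taking node 11 as the 0 V reference.
Source V1 fixes V_0 = 5 V.
KCL at each unknown node (sum of currents leaving = 0; resistances in Ω):
  Node 1: (V_1 - 5)/2200 + (V_1 - V_2)/680 + (V_1 - V_5)/7500 = 0
  Node 2: (V_2 - V_1)/680 + (V_2 - V_3)/36 + (V_2 - V_6)/11 = 0
  Node 3: (V_3 - V_2)/36 + (V_3 - V_7)/2700 = 0
  Node 4: (V_4 - V_5)/910 + (V_4 - 5)/3000 + (V_4 - V_8)/3000 = 0
  Node 5: (V_5 - V_4)/910 + (V_5 - V_6)/4700 + (V_5 - V_1)/7500 + (V_5 - V_9)/1.5 = 0
  Node 6: (V_6 - V_5)/4700 + (V_6 - V_7)/390 + (V_6 - V_2)/11 + (V_6 - V_10)/4300 = 0
  Node 7: (V_7 - V_6)/390 + (V_7 - V_3)/2700 + (V_7 - 0)/9.1 = 0
  Node 8: (V_8 - V_9)/1300 + (V_8 - V_4)/3000 = 0
  Node 9: (V_9 - V_8)/1300 + (V_9 - V_10)/56000 + (V_9 - V_5)/1.5 = 0
  Node 10: (V_10 - V_9)/56000 + (V_10 - 0)/5100 + (V_10 - V_6)/4300 = 0
Collecting terms (coefficients in siemens):
  0.002058·V_1 - 0.001471·V_2 - 0.0001333·V_5 = 0.002273
  0.1202·V_2 - 0.001471·V_1 - 0.02778·V_3 - 0.09091·V_6 = 0
  0.02815·V_3 - 0.02778·V_2 - 0.0003704·V_7 = 0
  0.001766·V_4 - 0.001099·V_5 - 0.0003333·V_8 = 0.001667
  0.6681·V_5 - 0.0001333·V_1 - 0.001099·V_4 - 0.0002128·V_6 - 0.6667·V_9 = 0
  0.09392·V_6 - 0.09091·V_2 - 0.0002128·V_5 - 0.002564·V_7 - 0.0002326·V_10 = 0
  0.1128·V_7 - 0.0003704·V_3 - 0.002564·V_6 = 0
  0.001103·V_8 - 0.0003333·V_4 - 0.0007692·V_9 = 0
  0.6675·V_9 - 0.6667·V_5 - 0.0007692·V_8 - 0.00001786·V_10 = 0
  0.0004465·V_10 - 0.0002326·V_6 - 0.00001786·V_9 = 0
Solving these 10 simultaneous equations (Gaussian elimination) gives:
  V_1 = 1.785 V, V_2 = 0.7043 V, V_3 = 0.6952 V, V_4 = 3.19 V
  V_5 = 2.737 V, V_6 = 0.6896 V, V_7 = 0.01795 V, V_8 = 2.874 V
  V_9 = 2.737 V, V_10 = 0.4686 V
I_R7 = (V_8 - V_9)/R7 = (2.874 - 2.737)/1300 = 0.0001053 A
|I_R7| = 0.0001053 A

Final answer: |I_R7| = 0.0001053 A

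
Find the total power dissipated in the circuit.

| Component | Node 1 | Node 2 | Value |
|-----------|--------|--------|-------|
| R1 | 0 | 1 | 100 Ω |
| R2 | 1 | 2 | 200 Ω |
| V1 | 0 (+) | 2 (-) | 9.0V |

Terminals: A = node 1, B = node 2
Nodal analysis, taking node 2 as the 0 V reference.
Source V1 fixes V_0 = 9 V.
KCL at each unknown node (sum of currents leaving = 0; resistances in Ω):
  Node 1: (V_1 - 9)/100 + (V_1 - 0)/200 = 0
Collecting terms: 0.015 × V_1 = 0.09  =>  V_1 = 6 V
Power in each resistor, P = (ΔV)²/R:
  P_R1 = (9 - 6)²/100 = 0.09 W
  P_R2 = (6 - 0)²/200 = 0.18 W
P_total = P_R1 + P_R2 = 0.27 W

Final answer: 0.27 W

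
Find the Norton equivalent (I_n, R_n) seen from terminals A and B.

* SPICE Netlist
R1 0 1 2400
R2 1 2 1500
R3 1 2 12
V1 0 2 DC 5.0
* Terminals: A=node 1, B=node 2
Find the Thévenin equivalent first; then I_n = V_th/R_th and R_n = R_th.
Step 1 — V_th is the open-circuit voltage V_A - V_B (nothing connected across the terminals).
Nodal analysis, taking node 2 as the 0 V reference.
Source V1 fixes V_0 = 5 V.
KCL at each unknown node (sum of currents leaving = 0; resistances in Ω):
  Node 1: (V_1 - 5)/2400 + (V_1 - 0)/1500 + (V_1 - 0)/12 = 0
Collecting terms: 0.08442 × V_1 = 0.002083  =>  V_1 = 0.02468 V
V_th = V_1 - V_2 = 0.02468 - 0 = 0.02468 V
Step 2 — R_th: zero the source — replace V1 by a short circuit (node 2 merges into node 0) — and find the resistance seen between A (node 1) and B (node 0).
Reduce the network between node 1 (A) and node 0 (B) by series/parallel combination:
  Rp1 = R1 ‖ R2 ‖ R3 (parallel, all between nodes 0 and 1) = 1/(1/2400 + 1/1500 + 1/12) = 11.85 Ω
R_th = 11.85 Ω
I_n = V_th/R_th = 0.02468/11.85 = 0.002083 A, and R_n = R_th = 11.85 Ω

Final answer: I_n = 0.002083 A, R_n = 11.85 Ω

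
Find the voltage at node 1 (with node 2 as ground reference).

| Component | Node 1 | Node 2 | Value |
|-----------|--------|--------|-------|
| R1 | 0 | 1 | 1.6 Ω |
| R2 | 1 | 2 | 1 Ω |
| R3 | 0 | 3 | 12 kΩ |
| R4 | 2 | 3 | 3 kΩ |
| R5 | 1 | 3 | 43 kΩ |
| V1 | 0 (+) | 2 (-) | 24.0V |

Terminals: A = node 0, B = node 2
Nodal analysis, taking node 2 as the 0 V reference.
Source V1 fixes V_0 = 24 V.
KCL at each unknown node (sum of currents leaving = 0; resistances in Ω):
  Node 1: (V_1 - 24)/1.6 + (V_1 - 0)/1 + (V_1 - V_3)/43000 = 0
  Node 3: (V_3 - 24)/12000 + (V_3 - 0)/3000 + (V_3 - V_1)/43000 = 0
Collecting terms (coefficients in siemens):
  1.625·V_1 - 0.00002326·V_3 = 15
  0.0004399·V_3 - 0.00002326·V_1 = 0.002
Determinant D = (1.625)(0.0004399) - (-0.00002326)(-0.00002326) = 0.0007149
V_1 = [(15)(0.0004399) - (-0.00002326)(0.002)]/D = 9.231 V
V_3 = [(1.625)(0.002) - (15)(-0.00002326)]/D = 5.034 V
The requested potential is V_1 = 9.231 V.

Final answer: V_1 = 9.231 V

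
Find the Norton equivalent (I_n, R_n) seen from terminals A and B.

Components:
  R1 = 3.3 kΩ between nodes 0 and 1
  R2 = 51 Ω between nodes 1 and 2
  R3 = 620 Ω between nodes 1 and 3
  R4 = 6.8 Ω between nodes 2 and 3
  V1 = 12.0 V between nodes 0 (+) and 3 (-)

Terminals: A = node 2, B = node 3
Find the Thévenin equivalent first; then I_n = V_th/R_th and R_n = R_th.
Step 1 — V_th is the open-circuit voltage V_A - V_B (nothing connected across the terminals).
Nodal analysis, taking node 3 as the 0 V reference.
Source V1 fixes V_0 = 12 V.
KCL at each unknown node (sum of currents leaving = 0; resistances in Ω):
  Node 1: (V_1 - 12)/3300 + (V_1 - V_2)/51 + (V_1 - 0)/620 = 0
  Node 2: (V_2 - V_1)/51 + (V_2 - 0)/6.8 = 0
Collecting terms (coefficients in siemens):
  0.02152·V_1 - 0.01961·V_2 = 0.003636
  0.1667·V_2 - 0.01961·V_1 = 0
Determinant D = (0.02152)(0.1667) - (-0.01961)(-0.01961) = 0.003203
V_1 = [(0.003636)(0.1667) - (-0.01961)(0)]/D = 0.1892 V
V_2 = [(0.02152)(0) - (0.003636)(-0.01961)]/D = 0.02226 V
V_th = V_2 - V_3 = 0.02226 - 0 = 0.02226 V
Step 2 — R_th: zero the source — replace V1 by a short circuit (node 3 merges into node 0) — and find the resistance seen between A (node 2) and B (node 0).
Reduce the network between node 2 (A) and node 0 (B) by series/parallel combination:
  Rp1 = R1 ‖ R3 (parallel, both between nodes 0 and 1) = 1/(1/3300 + 1/620) = 521.9 Ω
  Rs1 = R2 + Rp1 (series, joined only at node 1) = 51 + 521.9 = 572.9 Ω
  Rp2 = R4 ‖ Rs1 (parallel, both between nodes 0 and 2) = 1/(1/6.8 + 1/572.9) = 6.72 Ω
R_th = 6.72 Ω
I_n = V_th/R_th = 0.02226/6.72 = 0.003313 A, and R_n = R_th = 6.72 Ω

Final answer: I_n = 0.003313 A, R_n = 6.72 Ω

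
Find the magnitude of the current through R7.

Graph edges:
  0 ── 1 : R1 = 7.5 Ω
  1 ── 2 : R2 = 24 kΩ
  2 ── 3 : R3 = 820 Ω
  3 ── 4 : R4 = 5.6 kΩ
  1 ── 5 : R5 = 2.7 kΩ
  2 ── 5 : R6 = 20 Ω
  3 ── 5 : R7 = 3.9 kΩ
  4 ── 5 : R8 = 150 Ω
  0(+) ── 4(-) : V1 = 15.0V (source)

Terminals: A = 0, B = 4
Nodal analysis, taking node 4 as the 0 V reference.
Source V1 fixes V_0 = 15 V.
KCL at each unknown node (sum of currents leaving = 0; resistances in Ω):
  Node 1: (V_1 - 15)/7.5 + (V_1 - V_2)/24000 + (V_1 - V_5)/2700 = 0
  Node 2: (V_2 - V_1)/24000 + (V_2 - V_3)/820 + (V_2 - V_5)/20 = 0
  Node 3: (V_3 - V_2)/820 + (V_3 - 0)/5600 + (V_3 - V_5)/3900 = 0
  Node 5: (V_5 - V_1)/2700 + (V_5 - V_2)/20 + (V_5 - V_3)/3900 + (V_5 - 0)/150 = 0
Collecting terms (coefficients in siemens):
  0.1337·V_1 - 0.00004167·V_2 - 0.0003704·V_5 = 2
  0.05126·V_2 - 0.00004167·V_1 - 0.00122·V_3 - 0.05·V_5 = 0
  0.001654·V_3 - 0.00122·V_2 - 0.0002564·V_5 = 0
  0.05729·V_5 - 0.0003704·V_1 - 0.05·V_2 - 0.0002564·V_3 = 0
Solving these 4 simultaneous equations (Gaussian elimination) gives:
  V_1 = 14.96 V, V_2 = 0.8606 V, V_3 = 0.7663 V, V_5 = 0.8512 V
I_R7 = (V_3 - V_5)/R7 = (0.7663 - 0.8512)/3900 = -0.00002177 A
|I_R7| = 0.00002177 A

Final answer: |I_R7| = 2.177e-05 A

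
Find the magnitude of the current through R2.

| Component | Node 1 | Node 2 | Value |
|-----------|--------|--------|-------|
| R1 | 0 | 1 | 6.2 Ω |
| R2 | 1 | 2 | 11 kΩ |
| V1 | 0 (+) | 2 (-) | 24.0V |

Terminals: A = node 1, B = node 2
Nodal analysis, taking node 2 as the 0 V reference.
Source V1 fixes V_0 = 24 V.
KCL at each unknown node (sum of currents leaving = 0; resistances in Ω):
  Node 1: (V_1 - 24)/6.2 + (V_1 - 0)/11000 = 0
Collecting terms: 0.1614 × V_1 = 3.871  =>  V_1 = 23.99 V
I_R2 = (V_1 - V_2)/R2 = (23.99 - 0)/11000 = 0.002181 A
|I_R2| = 0.002181 A

Final answer: |I_R2| = 0.002181 A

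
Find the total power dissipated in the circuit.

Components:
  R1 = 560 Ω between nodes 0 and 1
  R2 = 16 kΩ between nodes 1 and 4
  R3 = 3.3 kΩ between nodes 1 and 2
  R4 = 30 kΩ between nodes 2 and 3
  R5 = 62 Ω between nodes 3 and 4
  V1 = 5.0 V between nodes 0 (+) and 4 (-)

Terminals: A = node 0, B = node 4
Nodal analysis, taking node 4 as the 0 V reference.
Source V1 fixes V_0 = 5 V.
KCL at each unknown node (sum of currents leaving = 0; resistances in Ω):
  Node 1: (V_1 - 5)/560 + (V_1 - 0)/16000 + (V_1 - V_2)/3300 = 0
  Node 2: (V_2 - V_1)/3300 + (V_2 - V_3)/30000 = 0
  Node 3: (V_3 - V_2)/30000 + (V_3 - 0)/62 = 0
Collecting terms (coefficients in siemens):
  0.002151·V_1 - 0.000303·V_2 = 0.008929
  0.0003364·V_2 - 0.000303·V_1 - 0.00003333·V_3 = 0
  0.01616·V_3 - 0.00003333·V_2 = 0
Solving these 3 simultaneous equations (Gaussian elimination) gives:
  V_1 = 4.754 V, V_2 = 4.284 V, V_3 = 0.008835 V
Power in each resistor, P = (ΔV)²/R:
  P_R1 = (5 - 4.754)²/560 = 0.0001082 W
  P_R2 = (4.754 - 0)²/16000 = 0.001412 W
  P_R3 = (4.754 - 4.284)²/3300 = 0.000067 W
  P_R4 = (4.284 - 0.008835)²/30000 = 0.0006091 W
  P_R5 = (0.008835 - 0)²/62 = 0.000001259 W
P_total = P_R1 + P_R2 + P_R3 + P_R4 + P_R5 = 0.002198 W

Final answer: 0.002198 W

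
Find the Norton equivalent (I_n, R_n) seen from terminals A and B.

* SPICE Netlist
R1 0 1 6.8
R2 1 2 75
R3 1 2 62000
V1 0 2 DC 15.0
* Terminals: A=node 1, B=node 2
Find the Thévenin equivalent first; then I_n = V_th/R_th and R_n = R_th.
Step 1 — V_th is the open-circuit voltage V_A - V_B (nothing connected across the terminals).
Nodal analysis, taking node 2 as the 0 V reference.
Source V1 fixes V_0 = 15 V.
KCL at each unknown node (sum of currents leaving = 0; resistances in Ω):
  Node 1: (V_1 - 15)/6.8 + (V_1 - 0)/75 + (V_1 - 0)/62000 = 0
Collecting terms: 0.1604 × V_1 = 2.206  =>  V_1 = 13.75 V
V_th = V_1 - V_2 = 13.75 - 0 = 13.75 V
Step 2 — R_th: zero the source — replace V1 by a short circuit (node 2 merges into node 0) — and find the resistance seen between A (node 1) and B (node 0).
Reduce the network between node 1 (A) and node 0 (B) by series/parallel combination:
  Rp1 = R1 ‖ R2 ‖ R3 (parallel, all between nodes 0 and 1) = 1/(1/6.8 + 1/75 + 1/62000) = 6.234 Ω
R_th = 6.234 Ω
I_n = V_th/R_th = 13.75/6.234 = 2.206 A, and R_n = R_th = 6.234 Ω

Final answer: I_n = 2.206 A, R_n = 6.234 Ω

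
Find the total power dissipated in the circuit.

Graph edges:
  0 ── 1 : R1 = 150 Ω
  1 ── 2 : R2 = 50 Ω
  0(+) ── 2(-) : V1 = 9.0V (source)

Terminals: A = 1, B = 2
Nodal analysis, taking node 2 as the 0 V reference.
Source V1 fixes V_0 = 9 V.
KCL at each unknown node (sum of currents leaving = 0; resistances in Ω):
  Node 1: (V_1 - 9)/150 + (V_1 - 0)/50 = 0
Collecting terms: 0.02667 × V_1 = 0.06  =>  V_1 = 2.25 V
Power in each resistor, P = (ΔV)²/R:
  P_R1 = (9 - 2.25)²/150 = 0.3038 W
  P_R2 = (2.25 - 0)²/50 = 0.1013 W
P_total = P_R1 + P_R2 = 0.405 W

Final answer: 0.405 W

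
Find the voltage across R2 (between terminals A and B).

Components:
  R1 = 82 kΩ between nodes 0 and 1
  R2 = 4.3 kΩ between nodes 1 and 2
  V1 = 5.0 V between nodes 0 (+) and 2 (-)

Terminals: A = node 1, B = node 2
R1 and R2 are in series across V1 (node 0 → node 1 → node 2), and the output A–B is taken across R2, so this is a voltage divider.
Series current: I = V1/(R1 + R2) = 5/(82000 + 4300) = 5/86300 = 0.00005794 A
V_R2 = I × R2 = V1 × R2/(R1 + R2) = 5 × 4300/86300 = 0.2491 V

Final answer: 0.2491 V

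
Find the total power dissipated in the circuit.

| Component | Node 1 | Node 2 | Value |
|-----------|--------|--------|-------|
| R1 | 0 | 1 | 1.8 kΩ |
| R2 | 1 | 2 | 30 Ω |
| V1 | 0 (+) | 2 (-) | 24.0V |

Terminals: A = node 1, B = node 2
Nodal analysis, taking node 2 as the 0 V reference.
Source V1 fixes V_0 = 24 V.
KCL at each unknown node (sum of currents leaving = 0; resistances in Ω):
  Node 1: (V_1 - 24)/1800 + (V_1 - 0)/30 = 0
Collecting terms: 0.03389 × V_1 = 0.01333  =>  V_1 = 0.3934 V
Power in each resistor, P = (ΔV)²/R:
  P_R1 = (24 - 0.3934)²/1800 = 0.3096 W
  P_R2 = (0.3934 - 0)²/30 = 0.00516 W
P_total = P_R1 + P_R2 = 0.3148 W

Final answer: 0.3148 W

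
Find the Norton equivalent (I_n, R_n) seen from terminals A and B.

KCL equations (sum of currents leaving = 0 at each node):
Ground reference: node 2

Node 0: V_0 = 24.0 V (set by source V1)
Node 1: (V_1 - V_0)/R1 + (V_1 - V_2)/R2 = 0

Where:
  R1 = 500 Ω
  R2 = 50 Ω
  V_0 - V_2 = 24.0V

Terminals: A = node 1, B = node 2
Find the Thévenin equivalent first; then I_n = V_th/R_th and R_n = R_th.
Step 1 — V_th is the open-circuit voltage V_A - V_B (nothing connected across the terminals).
Nodal analysis, taking node 2 as the 0 V reference.
Source V1 fixes V_0 = 24 V.
KCL at each unknown node (sum of currents leaving = 0; resistances in Ω):
  Node 1: (V_1 - 24)/500 + (V_1 - 0)/50 = 0
Collecting terms: 0.022 × V_1 = 0.048  =>  V_1 = 2.182 V
V_th = V_1 - V_2 = 2.182 - 0 = 2.182 V
Step 2 — R_th: zero the source — replace V1 by a short circuit (node 2 merges into node 0) — and find the resistance seen between A (node 1) and B (node 0).
Reduce the network between node 1 (A) and node 0 (B) by series/parallel combination:
  Rp1 = R1 ‖ R2 (parallel, both between nodes 0 and 1) = 1/(1/500 + 1/50) = 45.45 Ω
R_th = 45.45 Ω
I_n = V_th/R_th = 2.182/45.45 = 0.048 A, and R_n = R_th = 45.45 Ω

Final answer: I_n = 0.048 A, R_n = 45.45 Ω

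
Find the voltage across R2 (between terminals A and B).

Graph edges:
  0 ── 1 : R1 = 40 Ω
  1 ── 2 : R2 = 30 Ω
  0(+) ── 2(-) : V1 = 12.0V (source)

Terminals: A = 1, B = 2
R1 and R2 are in series across V1 (node 0 → node 1 → node 2), and the output A–B is taken across R2, so this is a voltage divider.
Series current: I = V1/(R1 + R2) = 12/(40 + 30) = 12/70 = 0.1714 A
V_R2 = I × R2 = V1 × R2/(R1 + R2) = 12 × 30/70 = 5.143 V

Final answer: 5.143 V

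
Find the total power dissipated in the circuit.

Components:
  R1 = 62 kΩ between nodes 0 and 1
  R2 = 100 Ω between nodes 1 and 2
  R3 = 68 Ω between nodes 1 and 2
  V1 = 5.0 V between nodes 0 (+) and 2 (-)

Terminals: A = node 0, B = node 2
Nodal analysis, taking node 2 as the 0 V reference.
Source V1 fixes V_0 = 5 V.
KCL at each unknown node (sum of currents leaving = 0; resistances in Ω):
  Node 1: (V_1 - 5)/62000 + (V_1 - 0)/100 + (V_1 - 0)/68 = 0
Collecting terms: 0.02472 × V_1 = 0.00008065  =>  V_1 = 0.003262 V
Power in each resistor, P = (ΔV)²/R:
  P_R1 = (5 - 0.003262)²/62000 = 0.0004027 W
  P_R2 = (0.003262 - 0)²/100 = 0.0000001064 W
  P_R3 = (0.003262 - 0)²/68 = 0.0000001565 W
P_total = P_R1 + P_R2 + P_R3 = 0.000403 W

Final answer: 0.000403 W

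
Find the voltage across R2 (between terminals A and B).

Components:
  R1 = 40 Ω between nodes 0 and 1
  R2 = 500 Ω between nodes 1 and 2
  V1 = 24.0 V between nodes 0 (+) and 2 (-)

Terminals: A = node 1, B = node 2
R1 and R2 are in series across V1 (node 0 → node 1 → node 2), and the output A–B is taken across R2, so this is a voltage divider.
Series current: I = V1/(R1 + R2) = 24/(40 + 500) = 24/540 = 0.04444 A
V_R2 = I × R2 = V1 × R2/(R1 + R2) = 24 × 500/540 = 22.22 V

Final answer: 22.22 V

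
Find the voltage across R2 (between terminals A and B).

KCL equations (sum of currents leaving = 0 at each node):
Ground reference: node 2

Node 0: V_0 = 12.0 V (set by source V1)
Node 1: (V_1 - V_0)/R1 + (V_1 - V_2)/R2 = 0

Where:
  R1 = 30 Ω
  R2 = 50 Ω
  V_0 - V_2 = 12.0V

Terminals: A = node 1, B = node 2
R1 and R2 are in series across V1 (node 0 → node 1 → node 2), and the output A–B is taken across R2, so this is a voltage divider.
Series current: I = V1/(R1 + R2) = 12/(30 + 50) = 12/80 = 0.15 A
V_R2 = I × R2 = V1 × R2/(R1 + R2) = 12 × 50/80 = 7.5 V

Final answer: 7.5 V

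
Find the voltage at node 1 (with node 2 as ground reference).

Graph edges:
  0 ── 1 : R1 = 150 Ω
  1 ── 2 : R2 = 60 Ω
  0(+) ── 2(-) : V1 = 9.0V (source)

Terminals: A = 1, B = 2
Nodal analysis, taking node 2 as the 0 V reference.
Source V1 fixes V_0 = 9 V.
KCL at each unknown node (sum of currents leaving = 0; resistances in Ω):
  Node 1: (V_1 - 9)/150 + (V_1 - 0)/60 = 0
Collecting terms: 0.02333 × V_1 = 0.06  =>  V_1 = 2.571 V
The requested potential is V_1 = 2.571 V.

Final answer: V_1 = 2.571 V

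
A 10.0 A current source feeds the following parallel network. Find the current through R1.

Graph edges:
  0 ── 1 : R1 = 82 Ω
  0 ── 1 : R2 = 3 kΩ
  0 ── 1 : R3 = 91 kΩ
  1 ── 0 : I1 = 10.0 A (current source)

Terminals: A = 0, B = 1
All resistors sit directly between nodes 0 and 1, so they are in parallel and share one voltage V; the full source current 10 A splits among them.
1/R_par = 1/82 + 1/3000 + 1/91000 = 0.01254 S  =>  R_par = 79.75 Ω
V = I × R_par = 10 × 79.75 = 797.5 V
I_R1 = V/R1 = 797.5/82 = 9.725 A

Final answer: 9.725 A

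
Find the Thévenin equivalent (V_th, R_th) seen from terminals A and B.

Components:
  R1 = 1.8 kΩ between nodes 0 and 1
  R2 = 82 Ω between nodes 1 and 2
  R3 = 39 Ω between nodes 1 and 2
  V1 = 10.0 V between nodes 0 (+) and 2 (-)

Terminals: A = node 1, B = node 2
Step 1 — V_th is the open-circuit voltage V_A - V_B (nothing connected across the terminals).
Nodal analysis, taking node 2 as the 0 V reference.
Source V1 fixes V_0 = 10 V.
KCL at each unknown node (sum of currents leaving = 0; resistances in Ω):
  Node 1: (V_1 - 10)/1800 + (V_1 - 0)/82 + (V_1 - 0)/39 = 0
Collecting terms: 0.03839 × V_1 = 0.005556  =>  V_1 = 0.1447 V
V_th = V_1 - V_2 = 0.1447 - 0 = 0.1447 V
Step 2 — R_th: zero the source — replace V1 by a short circuit (node 2 merges into node 0) — and find the resistance seen between A (node 1) and B (node 0).
Reduce the network between node 1 (A) and node 0 (B) by series/parallel combination:
  Rp1 = R1 ‖ R2 ‖ R3 (parallel, all between nodes 0 and 1) = 1/(1/1800 + 1/82 + 1/39) = 26.05 Ω
R_th = 26.05 Ω

Final answer: V_th = 0.1447 V, R_th = 26.05 Ω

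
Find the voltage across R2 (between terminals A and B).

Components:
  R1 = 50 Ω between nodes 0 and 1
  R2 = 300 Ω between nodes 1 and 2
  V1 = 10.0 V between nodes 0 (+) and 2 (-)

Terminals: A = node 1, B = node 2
R1 and R2 are in series across V1 (node 0 → node 1 → node 2), and the output A–B is taken across R2, so this is a voltage divider.
Series current: I = V1/(R1 + R2) = 10/(50 + 300) = 10/350 = 0.02857 A
V_R2 = I × R2 = V1 × R2/(R1 + R2) = 10 × 300/350 = 8.571 V

Final answer: 8.571 V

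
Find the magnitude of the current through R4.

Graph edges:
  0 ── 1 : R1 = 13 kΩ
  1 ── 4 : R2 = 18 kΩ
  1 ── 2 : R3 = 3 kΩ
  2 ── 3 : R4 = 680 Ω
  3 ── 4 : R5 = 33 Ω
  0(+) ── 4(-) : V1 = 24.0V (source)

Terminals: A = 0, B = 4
Nodal analysis, taking node 4 as the 0 V reference.
Source V1 fixes V_0 = 24 V.
KCL at each unknown node (sum of currents leaving = 0; resistances in Ω):
  Node 1: (V_1 - 24)/13000 + (V_1 - 0)/18000 + (V_1 - V_2)/3000 = 0
  Node 2: (V_2 - V_1)/3000 + (V_2 - V_3)/680 = 0
  Node 3: (V_3 - V_2)/680 + (V_3 - 0)/33 = 0
Collecting terms (coefficients in siemens):
  0.0004658·V_1 - 0.0003333·V_2 = 0.001846
  0.001804·V_2 - 0.0003333·V_1 - 0.001471·V_3 = 0
  0.03177·V_3 - 0.001471·V_2 = 0
Solving these 3 simultaneous equations (Gaussian elimination) gives:
  V_1 = 4.595 V, V_2 = 0.8823 V, V_3 = 0.04084 V
I_R4 = (V_2 - V_3)/R4 = (0.8823 - 0.04084)/680 = 0.001237 A
|I_R4| = 0.001237 A

Final answer: |I_R4| = 0.001237 A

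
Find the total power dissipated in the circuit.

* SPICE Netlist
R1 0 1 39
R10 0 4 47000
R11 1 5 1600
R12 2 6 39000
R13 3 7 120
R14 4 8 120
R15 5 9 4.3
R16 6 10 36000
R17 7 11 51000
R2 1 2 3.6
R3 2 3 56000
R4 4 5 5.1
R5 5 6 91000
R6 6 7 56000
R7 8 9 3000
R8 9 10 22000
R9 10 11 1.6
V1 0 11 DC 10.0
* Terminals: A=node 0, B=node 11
Nodal analysis, taking node 11 as the 0 V reference.
Source V1 fixes V_0 = 10 V.
KCL at each unknown node (sum of currents leaving = 0; resistances in Ω):
  Node 1: (V_1 - 10)/39 + (V_1 - V_2)/3.6 + (V_1 - V_5)/1600 = 0
  Node 2: (V_2 - V_1)/3.6 + (V_2 - V_3)/56000 + (V_2 - V_6)/39000 = 0
  Node 3: (V_3 - V_2)/56000 + (V_3 - V_7)/120 = 0
  Node 4: (V_4 - V_5)/5.1 + (V_4 - 10)/47000 + (V_4 - V_8)/120 = 0
  Node 5: (V_5 - V_4)/5.1 + (V_5 - V_6)/91000 + (V_5 - V_1)/1600 + (V_5 - V_9)/4.3 = 0
  Node 6: (V_6 - V_5)/91000 + (V_6 - V_7)/56000 + (V_6 - V_2)/39000 + (V_6 - V_10)/36000 = 0
  Node 7: (V_7 - V_6)/56000 + (V_7 - V_3)/120 + (V_7 - 0)/51000 = 0
  Node 8: (V_8 - V_9)/3000 + (V_8 - V_4)/120 = 0
  Node 9: (V_9 - V_8)/3000 + (V_9 - V_10)/22000 + (V_9 - V_5)/4.3 = 0
  Node 10: (V_10 - V_9)/22000 + (V_10 - 0)/1.6 + (V_10 - V_6)/36000 = 0
Collecting terms (coefficients in siemens):
  0.304·V_1 - 0.2778·V_2 - 0.000625·V_5 = 0.2564
  0.2778·V_2 - 0.2778·V_1 - 0.00001786·V_3 - 0.00002564·V_6 = 0
  0.008351·V_3 - 0.00001786·V_2 - 0.008333·V_7 = 0
  0.2044·V_4 - 0.1961·V_5 - 0.008333·V_8 = 0.0002128
  0.4293·V_5 - 0.000625·V_1 - 0.1961·V_4 - 0.00001099·V_6 - 0.2326·V_9 = 0
  0.00008226·V_6 - 0.00002564·V_2 - 0.00001099·V_5 - 0.00001786·V_7 - 0.00002778·V_10 = 0
  0.008371·V_7 - 0.008333·V_3 - 0.00001786·V_6 = 0
  0.008667·V_8 - 0.008333·V_4 - 0.0003333·V_9 = 0
  0.2329·V_9 - 0.2326·V_5 - 0.0003333·V_8 - 0.00004545·V_10 = 0
  0.6251·V_10 - 0.00002778·V_6 - 0.00004545·V_9 = 0
Solving these 10 simultaneous equations (Gaussian elimination) gives:
  V_1 = 9.975 V, V_2 = 9.974 V, V_3 = 4.977 V, V_4 = 9.259 V
  V_5 = 9.259 V, V_6 = 5.424 V, V_7 = 4.967 V, V_8 = 9.259 V
  V_9 = 9.257 V, V_10 = 0.0009142 V
Power in each resistor, P = (ΔV)²/R:
  P_R1 = (10 - 9.975)²/39 = 0.00001663 W
  P_R2 = (9.975 - 9.974)²/3.6 = 0.0000001526 W
  P_R3 = (9.974 - 4.977)²/56000 = 0.0004458 W
  P_R4 = (9.259 - 9.259)²/5.1 = 0.000000001172 W
  P_R5 = (9.259 - 5.424)²/91000 = 0.0001616 W
  P_R6 = (5.424 - 4.967)²/56000 = 0.000003734 W
  P_R7 = (9.259 - 9.257)²/3000 = 0.000000001094 W
  P_R8 = (9.257 - 0.0009142)²/22000 = 0.003895 W
  P_R9 = (0.0009142 - 0)²/1.6 = 0.0000005224 W
  P_R10 = (10 - 9.259)²/47000 = 0.00001168 W
  P_R11 = (9.975 - 9.259)²/1600 = 0.0003199 W
  P_R12 = (9.974 - 5.424)²/39000 = 0.0005308 W
  P_R13 = (4.977 - 4.967)²/120 = 0.0000009552 W
  P_R14 = (9.259 - 9.259)²/120 = 0.00000000004375 W
  P_R15 = (9.259 - 9.257)²/4.3 = 0.000000759 W
  P_R16 = (5.424 - 0.0009142)²/36000 = 0.0008169 W
  P_R17 = (4.967 - 0)²/51000 = 0.0004837 W
P_total = P_R1 + P_R2 + P_R3 + P_R4 + P_R5 + P_R6 + P_R7 + P_R8 + P_R9 + P_R10 + P_R11 + P_R12 + P_R13 + P_R14 + P_R15 + P_R16 + P_R17 = 0.006688 W

Final answer: 0.006688 W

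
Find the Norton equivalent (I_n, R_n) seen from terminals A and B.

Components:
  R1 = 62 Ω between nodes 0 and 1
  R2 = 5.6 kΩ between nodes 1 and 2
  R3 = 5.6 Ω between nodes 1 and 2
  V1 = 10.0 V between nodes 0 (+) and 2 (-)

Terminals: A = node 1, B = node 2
Find the Thévenin equivalent first; then I_n = V_th/R_th and R_n = R_th.
Step 1 — V_th is the open-circuit voltage V_A - V_B (nothing connected across the terminals).
Nodal analysis, taking node 2 as the 0 V reference.
Source V1 fixes V_0 = 10 V.
KCL at each unknown node (sum of currents leaving = 0; resistances in Ω):
  Node 1: (V_1 - 10)/62 + (V_1 - 0)/5600 + (V_1 - 0)/5.6 = 0
Collecting terms: 0.1949 × V_1 = 0.1613  =>  V_1 = 0.8276 V
V_th = V_1 - V_2 = 0.8276 - 0 = 0.8276 V
Step 2 — R_th: zero the source — replace V1 by a short circuit (node 2 merges into node 0) — and find the resistance seen between A (node 1) and B (node 0).
Reduce the network between node 1 (A) and node 0 (B) by series/parallel combination:
  Rp1 = R1 ‖ R2 ‖ R3 (parallel, all between nodes 0 and 1) = 1/(1/62 + 1/5600 + 1/5.6) = 5.131 Ω
R_th = 5.131 Ω
I_n = V_th/R_th = 0.8276/5.131 = 0.1613 A, and R_n = R_th = 5.131 Ω

Final answer: I_n = 0.1613 A, R_n = 5.131 Ω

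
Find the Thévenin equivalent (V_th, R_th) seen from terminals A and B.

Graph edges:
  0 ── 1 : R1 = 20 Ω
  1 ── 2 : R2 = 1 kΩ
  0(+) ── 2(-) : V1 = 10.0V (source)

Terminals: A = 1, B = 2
Step 1 — V_th is the open-circuit voltage V_A - V_B (nothing connected across the terminals).
Nodal analysis, taking node 2 as the 0 V reference.
Source V1 fixes V_0 = 10 V.
KCL at each unknown node (sum of currents leaving = 0; resistances in Ω):
  Node 1: (V_1 - 10)/20 + (V_1 - 0)/1000 = 0
Collecting terms: 0.051 × V_1 = 0.5  =>  V_1 = 9.804 V
V_th = V_1 - V_2 = 9.804 - 0 = 9.804 V
Step 2 — R_th: zero the source — replace V1 by a short circuit (node 2 merges into node 0) — and find the resistance seen between A (node 1) and B (node 0).
Reduce the network between node 1 (A) and node 0 (B) by series/parallel combination:
  Rp1 = R1 ‖ R2 (parallel, both between nodes 0 and 1) = 1/(1/20 + 1/1000) = 19.61 Ω
R_th = 19.61 Ω

Final answer: V_th = 9.804 V, R_th = 19.61 Ω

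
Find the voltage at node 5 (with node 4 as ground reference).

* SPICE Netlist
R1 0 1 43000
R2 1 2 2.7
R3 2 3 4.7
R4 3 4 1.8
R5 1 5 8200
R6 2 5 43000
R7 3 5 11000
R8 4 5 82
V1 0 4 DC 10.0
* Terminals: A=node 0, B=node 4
Nodal analysis, taking node 4 as the 0 V reference.
Source V1 fixes V_0 = 10 V.
KCL at each unknown node (sum of currents leaving = 0; resistances in Ω):
  Node 1: (V_1 - 10)/43000 + (V_1 - V_2)/2.7 + (V_1 - V_5)/8200 = 0
  Node 2: (V_2 - V_1)/2.7 + (V_2 - V_3)/4.7 + (V_2 - V_5)/43000 = 0
  Node 3: (V_3 - V_2)/4.7 + (V_3 - 0)/1.8 + (V_3 - V_5)/11000 = 0
  Node 5: (V_5 - V_1)/8200 + (V_5 - V_2)/43000 + (V_5 - V_3)/11000 + (V_5 - 0)/82 = 0
Collecting terms (coefficients in siemens):
  0.3705·V_1 - 0.3704·V_2 - 0.000122·V_5 = 0.0002326
  0.5832·V_2 - 0.3704·V_1 - 0.2128·V_3 - 0.00002326·V_5 = 0
  0.7684·V_3 - 0.2128·V_2 - 0.00009091·V_5 = 0
  0.01243·V_5 - 0.000122·V_1 - 0.00002326·V_2 - 0.00009091·V_3 = 0
Solving these 4 simultaneous equations (Gaussian elimination) gives:
  V_1 = 0.002136 V, V_2 = 0.001509 V, V_3 = 0.0004179 V, V_5 = 0.00002684 V
The requested potential is V_5 = 0.00002684 V.

Final answer: V_5 = 2.684e-05 V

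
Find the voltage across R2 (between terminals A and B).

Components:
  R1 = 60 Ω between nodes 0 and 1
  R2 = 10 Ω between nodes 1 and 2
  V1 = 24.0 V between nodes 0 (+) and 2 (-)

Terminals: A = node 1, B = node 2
R1 and R2 are in series across V1 (node 0 → node 1 → node 2), and the output A–B is taken across R2, so this is a voltage divider.
Series current: I = V1/(R1 + R2) = 24/(60 + 10) = 24/70 = 0.3429 A
V_R2 = I × R2 = V1 × R2/(R1 + R2) = 24 × 10/70 = 3.429 V

Final answer: 3.429 V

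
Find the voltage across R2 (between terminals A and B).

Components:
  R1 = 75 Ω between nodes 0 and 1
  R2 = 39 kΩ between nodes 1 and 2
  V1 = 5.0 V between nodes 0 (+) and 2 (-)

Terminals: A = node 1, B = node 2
R1 and R2 are in series across V1 (node 0 → node 1 → node 2), and the output A–B is taken across R2, so this is a voltage divider.
Series current: I = V1/(R1 + R2) = 5/(75 + 39000) = 5/39080 = 0.000128 A
V_R2 = I × R2 = V1 × R2/(R1 + R2) = 5 × 39000/39080 = 4.99 V

Final answer: 4.99 V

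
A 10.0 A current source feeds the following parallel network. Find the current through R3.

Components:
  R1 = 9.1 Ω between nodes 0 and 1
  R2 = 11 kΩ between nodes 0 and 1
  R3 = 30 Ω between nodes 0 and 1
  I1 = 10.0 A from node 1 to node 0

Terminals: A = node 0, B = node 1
All resistors sit directly between nodes 0 and 1, so they are in parallel and share one voltage V; the full source current 10 A splits among them.
1/R_par = 1/9.1 + 1/11000 + 1/30 = 0.1433 S  =>  R_par = 6.978 Ω
V = I × R_par = 10 × 6.978 = 69.78 V
I_R3 = V/R3 = 69.78/30 = 2.326 A

Final answer: 2.326 A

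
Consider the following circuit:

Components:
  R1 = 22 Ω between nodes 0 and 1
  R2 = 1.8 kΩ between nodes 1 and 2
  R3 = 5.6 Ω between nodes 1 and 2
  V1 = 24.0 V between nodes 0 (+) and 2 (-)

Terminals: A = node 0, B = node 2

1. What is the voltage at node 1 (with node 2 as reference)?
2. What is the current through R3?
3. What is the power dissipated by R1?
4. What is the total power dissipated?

Nodal analysis, taking node 2 as the 0 V reference.
Source V1 fixes V_0 = 24 V.
KCL at each unknown node (sum of currents leaving = 0; resistances in Ω):
  Node 1: (V_1 - 24)/22 + (V_1 - 0)/1800 + (V_1 - 0)/5.6 = 0
Collecting terms: 0.2246 × V_1 = 1.091  =>  V_1 = 4.858 V
Part 1:
  Read off the nodal solution: V_1 = 4.858 V
Part 2:
  I_R3 = (V_1 - V_2)/R3 = (4.858 - 0)/5.6 = 0.8674 A
  Magnitude: I_R3 = 0.8674 A
Part 3:
  I_R1 = (V_0 - V_1)/R1 = (24 - 4.858)/22 = 0.8701 A
  P_R1 = I_R1² × R1 = (0.8701)² × 22 = 16.66 W
Part 4:
  Power in each resistor, P = (ΔV)²/R:
    P_R1 = (24 - 4.858)²/22 = 16.66 W
    P_R2 = (4.858 - 0)²/1800 = 0.01311 W
    P_R3 = (4.858 - 0)²/5.6 = 4.213 W
  P_total = P_R1 + P_R2 + P_R3 = 20.88 W

Final answers:
1. V_1 = 4.858 V
2. I_R3 = 0.8674 A
3. P_R1 = 16.66 W
4. P_total = 20.88 W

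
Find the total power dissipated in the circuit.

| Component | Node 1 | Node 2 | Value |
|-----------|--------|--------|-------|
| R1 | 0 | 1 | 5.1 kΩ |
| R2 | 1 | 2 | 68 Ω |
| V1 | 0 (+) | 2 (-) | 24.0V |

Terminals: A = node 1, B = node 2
Nodal analysis, taking node 2 as the 0 V reference.
Source V1 fixes V_0 = 24 V.
KCL at each unknown node (sum of currents leaving = 0; resistances in Ω):
  Node 1: (V_1 - 24)/5100 + (V_1 - 0)/68 = 0
Collecting terms: 0.0149 × V_1 = 0.004706  =>  V_1 = 0.3158 V
Power in each resistor, P = (ΔV)²/R:
  P_R1 = (24 - 0.3158)²/5100 = 0.11 W
  P_R2 = (0.3158 - 0)²/68 = 0.001467 W
P_total = P_R1 + P_R2 = 0.1115 W

Final answer: 0.1115 W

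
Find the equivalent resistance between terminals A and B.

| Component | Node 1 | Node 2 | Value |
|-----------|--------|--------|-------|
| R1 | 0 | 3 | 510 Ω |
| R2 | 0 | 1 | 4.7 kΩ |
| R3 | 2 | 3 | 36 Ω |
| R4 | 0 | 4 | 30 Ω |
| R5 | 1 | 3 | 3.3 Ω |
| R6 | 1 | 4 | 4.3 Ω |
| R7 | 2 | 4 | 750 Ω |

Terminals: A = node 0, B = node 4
The network is not a plain series/parallel combination. Inject a 1 A test current into terminal A (node 0) and return it from terminal B (node 4); then R_eq = V_A / (1 A).
Nodal analysis, taking node 4 as the 0 V reference.
Current source I_test pushes 1 A into node 0 and draws it out of node 4.
KCL at each unknown node (sum of currents leaving = 0; resistances in Ω):
  Node 0: (V_0 - V_3)/510 + (V_0 - V_1)/4700 + (V_0 - 0)/30 - 1 = 0
  Node 1: (V_1 - V_0)/4700 + (V_1 - V_3)/3.3 + (V_1 - 0)/4.3 = 0
  Node 2: (V_2 - V_3)/36 + (V_2 - 0)/750 = 0
  Node 3: (V_3 - V_0)/510 + (V_3 - V_1)/3.3 + (V_3 - V_2)/36 = 0
Collecting terms (coefficients in siemens):
  0.03551·V_0 - 0.0002128·V_1 - 0.001961·V_3 = 1
  0.5358·V_1 - 0.0002128·V_0 - 0.303·V_3 = 0
  0.02911·V_2 - 0.02778·V_3 = 0
  0.3328·V_3 - 0.001961·V_0 - 0.303·V_1 - 0.02778·V_2 = 0
Solving these 4 simultaneous equations (Gaussian elimination) gives:
  V_0 = 28.19 V, V_1 = 0.2572 V, V_2 = 0.415 V, V_3 = 0.4349 V
R_eq = V_0 / 1 A = 28.19 Ω

Final answer: 28.19 Ω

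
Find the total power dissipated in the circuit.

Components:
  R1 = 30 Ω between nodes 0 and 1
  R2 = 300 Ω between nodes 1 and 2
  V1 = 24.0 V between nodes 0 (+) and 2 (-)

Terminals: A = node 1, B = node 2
Nodal analysis, taking node 2 as the 0 V reference.
Source V1 fixes V_0 = 24 V.
KCL at each unknown node (sum of currents leaving = 0; resistances in Ω):
  Node 1: (V_1 - 24)/30 + (V_1 - 0)/300 = 0
Collecting terms: 0.03667 × V_1 = 0.8  =>  V_1 = 21.82 V
Power in each resistor, P = (ΔV)²/R:
  P_R1 = (24 - 21.82)²/30 = 0.1587 W
  P_R2 = (21.82 - 0)²/300 = 1.587 W
P_total = P_R1 + P_R2 = 1.745 W

Final answer: 1.745 W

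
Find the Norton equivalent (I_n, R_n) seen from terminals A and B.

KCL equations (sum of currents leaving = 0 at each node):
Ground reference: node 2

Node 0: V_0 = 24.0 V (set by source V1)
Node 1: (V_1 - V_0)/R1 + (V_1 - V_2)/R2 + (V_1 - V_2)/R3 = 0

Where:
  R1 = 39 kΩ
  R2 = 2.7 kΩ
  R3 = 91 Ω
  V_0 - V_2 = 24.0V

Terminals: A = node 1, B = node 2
Find the Thévenin equivalent first; then I_n = V_th/R_th and R_n = R_th.
Step 1 — V_th is the open-circuit voltage V_A - V_B (nothing connected across the terminals).
Nodal analysis, taking node 2 as the 0 V reference.
Source V1 fixes V_0 = 24 V.
KCL at each unknown node (sum of currents leaving = 0; resistances in Ω):
  Node 1: (V_1 - 24)/39000 + (V_1 - 0)/2700 + (V_1 - 0)/91 = 0
Collecting terms: 0.01139 × V_1 = 0.0006154  =>  V_1 = 0.05405 V
V_th = V_1 - V_2 = 0.05405 - 0 = 0.05405 V
Step 2 — R_th: zero the source — replace V1 by a short circuit (node 2 merges into node 0) — and find the resistance seen between A (node 1) and B (node 0).
Reduce the network between node 1 (A) and node 0 (B) by series/parallel combination:
  Rp1 = R1 ‖ R2 ‖ R3 (parallel, all between nodes 0 and 1) = 1/(1/39000 + 1/2700 + 1/91) = 87.83 Ω
R_th = 87.83 Ω
I_n = V_th/R_th = 0.05405/87.83 = 0.0006154 A, and R_n = R_th = 87.83 Ω

Final answer: I_n = 0.0006154 A, R_n = 87.83 Ω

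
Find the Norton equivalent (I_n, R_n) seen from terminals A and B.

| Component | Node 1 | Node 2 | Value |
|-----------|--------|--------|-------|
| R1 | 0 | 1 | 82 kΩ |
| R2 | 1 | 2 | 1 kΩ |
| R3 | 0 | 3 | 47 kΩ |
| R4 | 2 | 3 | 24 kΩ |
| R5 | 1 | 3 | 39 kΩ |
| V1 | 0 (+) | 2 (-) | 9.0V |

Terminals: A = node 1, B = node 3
Find the Thévenin equivalent first; then I_n = V_th/R_th and R_n = R_th.
Step 1 — V_th is the open-circuit voltage V_A - V_B (nothing connected across the terminals).
Nodal analysis, taking node 2 as the 0 V reference.
Source V1 fixes V_0 = 9 V.
KCL at each unknown node (sum of currents leaving = 0; resistances in Ω):
  Node 1: (V_1 - 9)/82000 + (V_1 - 0)/1000 + (V_1 - V_3)/39000 = 0
  Node 3: (V_3 - 9)/47000 + (V_3 - 0)/24000 + (V_3 - V_1)/39000 = 0
Collecting terms (coefficients in siemens):
  0.001038·V_1 - 0.00002564·V_3 = 0.0001098
  0.00008858·V_3 - 0.00002564·V_1 = 0.0001915
Determinant D = (0.001038)(0.00008858) - (-0.00002564)(-0.00002564) = 0.00000009128
V_1 = [(0.0001098)(0.00008858) - (-0.00002564)(0.0001915)]/D = 0.1603 V
V_3 = [(0.001038)(0.0001915) - (0.0001098)(-0.00002564)]/D = 2.208 V
V_th = V_1 - V_3 = 0.1603 - 2.208 = -2.048 V
Step 2 — R_th: zero the source — replace V1 by a short circuit (node 2 merges into node 0) — and find the resistance seen between A (node 1) and B (node 3).
Reduce the network between node 1 (A) and node 3 (B) by series/parallel combination:
  Rp1 = R1 ‖ R2 (parallel, both between nodes 0 and 1) = 1/(1/82000 + 1/1000) = 988 Ω
  Rp2 = R3 ‖ R4 (parallel, both between nodes 0 and 3) = 1/(1/47000 + 1/24000) = 15890 Ω
  Rs1 = Rp1 + Rp2 (series, joined only at node 0) = 988 + 15890 = 16880 Ω
  Rp3 = R5 ‖ Rs1 (parallel, both between nodes 1 and 3) = 1/(1/39000 + 1/16880) = 11780 Ω
R_th = 11.78 kΩ
I_n = V_th/R_th = -2.048/11780 = -0.0001739 A, and R_n = R_th = 11.78 kΩ

Final answer: I_n = -0.0001739 A, R_n = 11.78 kΩ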